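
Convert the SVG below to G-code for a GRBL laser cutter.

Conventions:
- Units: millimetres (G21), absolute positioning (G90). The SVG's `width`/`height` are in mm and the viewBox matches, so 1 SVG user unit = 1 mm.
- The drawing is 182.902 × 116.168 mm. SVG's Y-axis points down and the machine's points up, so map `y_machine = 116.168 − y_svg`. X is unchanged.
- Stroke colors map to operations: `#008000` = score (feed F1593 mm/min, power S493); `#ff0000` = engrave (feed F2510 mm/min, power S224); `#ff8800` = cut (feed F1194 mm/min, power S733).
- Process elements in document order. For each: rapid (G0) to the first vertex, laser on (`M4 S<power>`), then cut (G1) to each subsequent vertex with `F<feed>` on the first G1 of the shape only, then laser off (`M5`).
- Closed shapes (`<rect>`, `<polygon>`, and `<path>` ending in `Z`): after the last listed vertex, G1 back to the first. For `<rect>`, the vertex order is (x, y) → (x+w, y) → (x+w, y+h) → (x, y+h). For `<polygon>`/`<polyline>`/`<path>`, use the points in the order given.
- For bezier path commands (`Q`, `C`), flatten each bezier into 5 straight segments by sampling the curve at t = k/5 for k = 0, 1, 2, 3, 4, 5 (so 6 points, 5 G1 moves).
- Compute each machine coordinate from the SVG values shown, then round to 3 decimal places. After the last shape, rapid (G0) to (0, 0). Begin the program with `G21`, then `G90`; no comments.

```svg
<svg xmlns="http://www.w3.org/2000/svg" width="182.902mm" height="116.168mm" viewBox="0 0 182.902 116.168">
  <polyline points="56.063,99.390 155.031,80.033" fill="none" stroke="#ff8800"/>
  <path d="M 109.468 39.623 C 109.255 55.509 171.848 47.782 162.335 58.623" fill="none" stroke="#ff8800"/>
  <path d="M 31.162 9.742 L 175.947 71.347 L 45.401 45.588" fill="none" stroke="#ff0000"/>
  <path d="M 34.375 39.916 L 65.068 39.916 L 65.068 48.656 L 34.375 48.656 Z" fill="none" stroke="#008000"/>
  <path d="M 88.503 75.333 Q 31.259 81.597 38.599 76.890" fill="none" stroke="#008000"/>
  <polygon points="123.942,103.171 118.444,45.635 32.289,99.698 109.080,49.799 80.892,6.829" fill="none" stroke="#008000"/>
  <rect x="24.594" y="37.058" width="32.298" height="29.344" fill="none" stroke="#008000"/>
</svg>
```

G21
G90
G0 X56.063 Y16.778
M4 S733
G1 X155.031 Y36.135 F1194
M5
G0 X109.468 Y76.545
M4 S733
G1 X115.798 Y69.510 F1194
G1 X130.725 Y66.116
G1 X147.774 Y64.341
G1 X160.469 Y62.159
G1 X162.335 Y57.545
M5
G0 X31.162 Y106.426
M4 S224
G1 X175.947 Y44.821 F2510
G1 X45.401 Y70.580
M5
G0 X34.375 Y76.252
M4 S493
G1 X65.068 Y76.252 F1593
G1 X65.068 Y67.512
G1 X34.375 Y67.512
G1 X34.375 Y76.252
M5
G0 X88.503 Y40.835
M4 S493
G1 X68.189 Y38.768 F1593
G1 X53.041 Y37.579
G1 X43.060 Y37.268
G1 X38.246 Y37.834
G1 X38.599 Y39.278
M5
G0 X123.942 Y12.997
M4 S493
G1 X118.444 Y70.533 F1593
G1 X32.289 Y16.470
G1 X109.080 Y66.369
G1 X80.892 Y109.339
G1 X123.942 Y12.997
M5
G0 X24.594 Y79.110
M4 S493
G1 X56.892 Y79.110 F1593
G1 X56.892 Y49.766
G1 X24.594 Y49.766
G1 X24.594 Y79.110
M5
G0 X0.000 Y0.000

Since the viewBox matches the mm dimensions, user units are millimetres directly. The only transform is the Y-flip y_m = 116.168 − y_svg.

Shape 1 is a line segment drawn with `<polyline>`. Its stroke #ff8800 means cut at S733, F1194. After flipping Y the toolpath is (56.063,16.778) → (155.031,36.135).

Shape 2 is a cubic bezier drawn with `<path>`. Its stroke #ff8800 means cut at S733, F1194. After flipping Y the toolpath is (109.468,76.545) → (115.798,69.510) → (130.725,66.116) → (147.774,64.341) → (160.469,62.159) → (162.335,57.545).

Shape 3 is a open polyline drawn with `<path>`. Its stroke #ff0000 means engrave at S224, F2510. After flipping Y the toolpath is (31.162,106.426) → (175.947,44.821) → (45.401,70.580).

Shape 4 is a rectangle drawn with `<path>`. Its stroke #008000 means score at S493, F1593. After flipping Y the toolpath is (34.375,76.252) → (65.068,76.252) → (65.068,67.512) → (34.375,67.512) → (34.375,76.252), returning to the start.

Shape 5 is a quadratic bezier drawn with `<path>`. Its stroke #008000 means score at S493, F1593. After flipping Y the toolpath is (88.503,40.835) → (68.189,38.768) → (53.041,37.579) → (43.060,37.268) → (38.246,37.834) → (38.599,39.278).

Shape 6 is a closed polygon drawn with `<polygon>`. Its stroke #008000 means score at S493, F1593. After flipping Y the toolpath is (123.942,12.997) → (118.444,70.533) → (32.289,16.470) → (109.080,66.369) → (80.892,109.339) → (123.942,12.997), returning to the start.

Shape 7 is a rectangle drawn with `<rect>`. Its stroke #008000 means score at S493, F1593. After flipping Y the toolpath is (24.594,79.110) → (56.892,79.110) → (56.892,49.766) → (24.594,49.766) → (24.594,79.110), returning to the start.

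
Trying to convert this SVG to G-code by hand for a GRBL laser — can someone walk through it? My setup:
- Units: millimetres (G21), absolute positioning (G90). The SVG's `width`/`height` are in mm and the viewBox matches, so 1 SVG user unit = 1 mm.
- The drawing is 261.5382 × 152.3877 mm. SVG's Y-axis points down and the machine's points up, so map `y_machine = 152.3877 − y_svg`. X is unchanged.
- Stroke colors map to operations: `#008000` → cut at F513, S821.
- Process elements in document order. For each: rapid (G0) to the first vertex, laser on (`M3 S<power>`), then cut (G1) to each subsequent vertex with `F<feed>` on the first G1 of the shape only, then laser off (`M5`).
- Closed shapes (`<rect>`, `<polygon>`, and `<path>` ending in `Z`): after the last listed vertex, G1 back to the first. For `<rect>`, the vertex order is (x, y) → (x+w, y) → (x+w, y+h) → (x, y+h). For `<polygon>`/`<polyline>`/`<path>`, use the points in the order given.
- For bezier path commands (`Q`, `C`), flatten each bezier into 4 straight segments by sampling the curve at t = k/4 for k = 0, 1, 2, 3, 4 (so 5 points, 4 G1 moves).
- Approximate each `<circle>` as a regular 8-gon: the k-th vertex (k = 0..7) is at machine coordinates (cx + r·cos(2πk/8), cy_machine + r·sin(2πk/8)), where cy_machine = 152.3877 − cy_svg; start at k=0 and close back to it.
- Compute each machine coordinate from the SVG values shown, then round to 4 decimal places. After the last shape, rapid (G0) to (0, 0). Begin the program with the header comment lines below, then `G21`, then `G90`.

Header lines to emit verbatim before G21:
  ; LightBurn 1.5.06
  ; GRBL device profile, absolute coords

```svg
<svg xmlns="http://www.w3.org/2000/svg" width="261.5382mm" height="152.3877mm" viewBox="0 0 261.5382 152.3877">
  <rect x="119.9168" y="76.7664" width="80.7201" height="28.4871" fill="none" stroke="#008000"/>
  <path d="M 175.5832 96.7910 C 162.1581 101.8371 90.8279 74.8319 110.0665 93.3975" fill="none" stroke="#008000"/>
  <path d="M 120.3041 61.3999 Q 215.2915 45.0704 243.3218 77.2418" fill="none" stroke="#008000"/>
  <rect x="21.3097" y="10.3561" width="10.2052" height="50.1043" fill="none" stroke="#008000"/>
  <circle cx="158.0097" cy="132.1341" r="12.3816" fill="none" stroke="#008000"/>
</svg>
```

; LightBurn 1.5.06
; GRBL device profile, absolute coords
G21
G90
G0 X119.9168 Y75.6213
M3 S821
G1 X200.6369 Y75.6213 F513
G1 X200.6369 Y47.1342
G1 X119.9168 Y47.1342
G1 X119.9168 Y75.6213
M5
G0 X175.5832 Y55.5967
M3 S821
G1 X156.9771 Y56.6089 F513
G1 X130.5760 Y62.3633
G1 X110.2993 Y65.5827
G1 X110.0665 Y58.9902
M5
G0 X120.3041 Y90.9878
M3 S821
G1 X163.6130 Y96.1212 F513
G1 X198.5522 Y95.1921
G1 X225.1218 Y88.2003
G1 X243.3218 Y75.1459
M5
G0 X21.3097 Y142.0316
M3 S821
G1 X31.5149 Y142.0316 F513
G1 X31.5149 Y91.9273
G1 X21.3097 Y91.9273
G1 X21.3097 Y142.0316
M5
G0 X170.3913 Y20.2536
M3 S821
G1 X166.7648 Y29.0087 F513
G1 X158.0097 Y32.6352
G1 X149.2546 Y29.0087
G1 X145.6281 Y20.2536
G1 X149.2546 Y11.4985
G1 X158.0097 Y7.8720
G1 X166.7648 Y11.4985
G1 X170.3913 Y20.2536
M5
G0 X0.0000 Y0.0000

viewBox `0 0 261.5382 152.3877` with mm width/height → 1 unit = 1 mm. Flip: y_m = 152.3877 − y_svg.

**Shape 1** — `<rect>` rectangle, stroke `#008000` → cut (S821, F513). Machine vertices: (119.9168,75.6213) → (200.6369,75.6213) → (200.6369,47.1342) → (119.9168,47.1342) → (119.9168,75.6213). Closed: final G1 returns to the first vertex.

**Shape 2** — `<path>` cubic bezier, stroke `#008000` → cut (S821, F513). Control points (SVG): P0=(175.5832,96.7910), P1=(162.1581,101.8371), P2=(90.8279,74.8319), P3=(110.0665,93.3975); sampled at t=k/4. Machine vertices: (175.5832,55.5967) → (156.9771,56.6089) → (130.5760,62.3633) → (110.2993,65.5827) → (110.0665,58.9902). Open path.

**Shape 3** — `<path>` quadratic bezier, stroke `#008000` → cut (S821, F513). Control points (SVG): P0=(120.3041,61.3999), P1=(215.2915,45.0704), P2=(243.3218,77.2418); sampled at t=k/4. Machine vertices: (120.3041,90.9878) → (163.6130,96.1212) → (198.5522,95.1921) → (225.1218,88.2003) → (243.3218,75.1459). Open path.

**Shape 4** — `<rect>` rectangle, stroke `#008000` → cut (S821, F513). Machine vertices: (21.3097,142.0316) → (31.5149,142.0316) → (31.5149,91.9273) → (21.3097,91.9273) → (21.3097,142.0316). Closed: final G1 returns to the first vertex.

**Shape 5** — `<circle>` circle, stroke `#008000` → cut (S821, F513). Machine vertices: (170.3913,20.2536) → (166.7648,29.0087) → (158.0097,32.6352) → (149.2546,29.0087) → (145.6281,20.2536) → (149.2546,11.4985) → (158.0097,7.8720) → (166.7648,11.4985) → (170.3913,20.2536). Closed: final G1 returns to the first vertex.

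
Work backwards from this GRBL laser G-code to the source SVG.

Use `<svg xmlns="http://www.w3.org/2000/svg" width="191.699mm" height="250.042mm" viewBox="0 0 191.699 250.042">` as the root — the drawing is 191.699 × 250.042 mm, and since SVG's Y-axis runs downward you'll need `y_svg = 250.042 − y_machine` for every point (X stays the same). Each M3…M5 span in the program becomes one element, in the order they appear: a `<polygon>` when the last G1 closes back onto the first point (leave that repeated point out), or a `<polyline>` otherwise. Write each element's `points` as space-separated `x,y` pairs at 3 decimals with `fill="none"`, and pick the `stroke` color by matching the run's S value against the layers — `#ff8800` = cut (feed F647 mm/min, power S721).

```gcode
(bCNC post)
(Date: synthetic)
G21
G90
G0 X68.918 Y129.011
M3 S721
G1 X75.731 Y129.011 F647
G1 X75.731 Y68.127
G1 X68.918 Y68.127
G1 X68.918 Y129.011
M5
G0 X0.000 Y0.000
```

Machine Y-up, SVG Y-down with viewBox height 250.042, so y_svg = 250.042 − y_machine; X carries over. Every run uses S721, so all elements get stroke `#ff8800` (cut).

Run 1: The run returns to its start, so emit a `<polygon>` with points (Y-flipped): 68.918,121.031 75.731,121.031 75.731,181.915 68.918,181.915.

<svg xmlns="http://www.w3.org/2000/svg" width="191.699mm" height="250.042mm" viewBox="0 0 191.699 250.042">
  <polygon points="68.918,121.031 75.731,121.031 75.731,181.915 68.918,181.915" fill="none" stroke="#ff8800"/>
</svg>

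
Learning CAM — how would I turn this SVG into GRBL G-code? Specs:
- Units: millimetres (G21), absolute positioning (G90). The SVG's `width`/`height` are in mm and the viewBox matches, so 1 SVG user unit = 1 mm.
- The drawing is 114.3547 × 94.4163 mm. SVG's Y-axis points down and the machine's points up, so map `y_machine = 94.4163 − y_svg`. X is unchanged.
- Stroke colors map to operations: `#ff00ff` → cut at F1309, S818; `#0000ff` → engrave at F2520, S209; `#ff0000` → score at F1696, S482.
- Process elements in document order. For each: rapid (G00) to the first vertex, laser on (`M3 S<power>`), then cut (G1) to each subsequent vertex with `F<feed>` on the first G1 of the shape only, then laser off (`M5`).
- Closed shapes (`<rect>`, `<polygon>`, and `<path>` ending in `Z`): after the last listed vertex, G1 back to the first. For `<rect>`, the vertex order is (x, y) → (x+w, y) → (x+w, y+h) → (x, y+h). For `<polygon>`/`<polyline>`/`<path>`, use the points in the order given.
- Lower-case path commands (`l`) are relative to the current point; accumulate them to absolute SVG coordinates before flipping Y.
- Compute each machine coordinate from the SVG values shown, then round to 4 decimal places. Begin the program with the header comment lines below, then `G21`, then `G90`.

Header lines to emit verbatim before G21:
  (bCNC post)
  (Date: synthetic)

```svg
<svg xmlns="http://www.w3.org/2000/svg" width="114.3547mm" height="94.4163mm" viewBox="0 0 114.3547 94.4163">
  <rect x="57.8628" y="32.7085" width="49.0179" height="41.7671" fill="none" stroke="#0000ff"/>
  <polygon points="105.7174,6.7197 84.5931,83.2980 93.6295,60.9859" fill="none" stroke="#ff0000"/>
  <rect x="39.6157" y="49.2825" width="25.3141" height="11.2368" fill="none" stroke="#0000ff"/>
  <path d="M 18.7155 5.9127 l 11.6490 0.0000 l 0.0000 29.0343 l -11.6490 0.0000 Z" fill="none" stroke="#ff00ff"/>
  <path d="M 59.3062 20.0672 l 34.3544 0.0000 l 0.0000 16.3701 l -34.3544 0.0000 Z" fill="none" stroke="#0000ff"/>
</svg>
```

Since the viewBox matches the mm dimensions, user units are millimetres directly. The only transform is the Y-flip y_m = 94.4163 − y_svg.

Shape 1 is a rectangle drawn with `<rect>`. Its stroke #0000ff means engrave at S209, F2520. After flipping Y the toolpath is (57.8628,61.7078) → (106.8807,61.7078) → (106.8807,19.9407) → (57.8628,19.9407) → (57.8628,61.7078), returning to the start.

Shape 2 is a closed polygon drawn with `<polygon>`. Its stroke #ff0000 means score at S482, F1696. After flipping Y the toolpath is (105.7174,87.6966) → (84.5931,11.1183) → (93.6295,33.4304) → (105.7174,87.6966), returning to the start.

Shape 3 is a rectangle drawn with `<rect>`. Its stroke #0000ff means engrave at S209, F2520. After flipping Y the toolpath is (39.6157,45.1338) → (64.9298,45.1338) → (64.9298,33.8970) → (39.6157,33.8970) → (39.6157,45.1338), returning to the start.

Shape 4 is a rectangle drawn with `<path>`. Its stroke #ff00ff means cut at S818, F1309. After flipping Y the toolpath is (18.7155,88.5036) → (30.3645,88.5036) → (30.3645,59.4693) → (18.7155,59.4693) → (18.7155,88.5036), returning to the start.

Shape 5 is a rectangle drawn with `<path>`. Its stroke #0000ff means engrave at S209, F2520. After flipping Y the toolpath is (59.3062,74.3491) → (93.6606,74.3491) → (93.6606,57.9790) → (59.3062,57.9790) → (59.3062,74.3491), returning to the start.

(bCNC post)
(Date: synthetic)
G21
G90
G00 X57.8628 Y61.7078
M3 S209
G1 X106.8807 Y61.7078 F2520
G1 X106.8807 Y19.9407
G1 X57.8628 Y19.9407
G1 X57.8628 Y61.7078
M5
G00 X105.7174 Y87.6966
M3 S482
G1 X84.5931 Y11.1183 F1696
G1 X93.6295 Y33.4304
G1 X105.7174 Y87.6966
M5
G00 X39.6157 Y45.1338
M3 S209
G1 X64.9298 Y45.1338 F2520
G1 X64.9298 Y33.8970
G1 X39.6157 Y33.8970
G1 X39.6157 Y45.1338
M5
G00 X18.7155 Y88.5036
M3 S818
G1 X30.3645 Y88.5036 F1309
G1 X30.3645 Y59.4693
G1 X18.7155 Y59.4693
G1 X18.7155 Y88.5036
M5
G00 X59.3062 Y74.3491
M3 S209
G1 X93.6606 Y74.3491 F2520
G1 X93.6606 Y57.9790
G1 X59.3062 Y57.9790
G1 X59.3062 Y74.3491
M5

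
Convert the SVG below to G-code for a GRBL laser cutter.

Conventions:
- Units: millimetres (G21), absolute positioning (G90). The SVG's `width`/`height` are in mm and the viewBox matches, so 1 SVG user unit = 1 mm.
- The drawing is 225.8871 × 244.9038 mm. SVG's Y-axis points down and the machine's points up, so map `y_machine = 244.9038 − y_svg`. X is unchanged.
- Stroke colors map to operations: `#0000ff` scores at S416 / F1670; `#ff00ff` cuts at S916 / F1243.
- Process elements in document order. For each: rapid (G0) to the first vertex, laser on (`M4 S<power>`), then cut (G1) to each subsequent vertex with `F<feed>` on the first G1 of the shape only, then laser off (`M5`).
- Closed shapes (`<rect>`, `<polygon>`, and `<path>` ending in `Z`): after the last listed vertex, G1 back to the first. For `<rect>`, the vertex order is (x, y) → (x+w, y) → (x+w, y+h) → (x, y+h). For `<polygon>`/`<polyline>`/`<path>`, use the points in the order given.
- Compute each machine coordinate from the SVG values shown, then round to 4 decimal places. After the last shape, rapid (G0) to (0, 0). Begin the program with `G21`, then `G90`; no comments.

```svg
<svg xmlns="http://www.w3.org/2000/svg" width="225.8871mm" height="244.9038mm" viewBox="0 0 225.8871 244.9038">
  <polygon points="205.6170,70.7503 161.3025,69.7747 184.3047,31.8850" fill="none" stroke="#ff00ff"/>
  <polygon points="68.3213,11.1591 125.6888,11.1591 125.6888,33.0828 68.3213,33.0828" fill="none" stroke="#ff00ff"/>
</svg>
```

viewBox `0 0 225.8871 244.9038` with mm width/height → 1 unit = 1 mm. Flip: y_m = 244.9038 − y_svg.

**Shape 1** — `<polygon>` regular polygon, stroke `#ff00ff` → cut (S916, F1243). Machine vertices: (205.6170,174.1535) → (161.3025,175.1291) → (184.3047,213.0188) → (205.6170,174.1535). Closed: final G1 returns to the first vertex.

**Shape 2** — `<polygon>` rectangle, stroke `#ff00ff` → cut (S916, F1243). Machine vertices: (68.3213,233.7447) → (125.6888,233.7447) → (125.6888,211.8210) → (68.3213,211.8210) → (68.3213,233.7447). Closed: final G1 returns to the first vertex.

G21
G90
G0 X205.6170 Y174.1535
M4 S916
G1 X161.3025 Y175.1291 F1243
G1 X184.3047 Y213.0188
G1 X205.6170 Y174.1535
M5
G0 X68.3213 Y233.7447
M4 S916
G1 X125.6888 Y233.7447 F1243
G1 X125.6888 Y211.8210
G1 X68.3213 Y211.8210
G1 X68.3213 Y233.7447
M5
G0 X0.0000 Y0.0000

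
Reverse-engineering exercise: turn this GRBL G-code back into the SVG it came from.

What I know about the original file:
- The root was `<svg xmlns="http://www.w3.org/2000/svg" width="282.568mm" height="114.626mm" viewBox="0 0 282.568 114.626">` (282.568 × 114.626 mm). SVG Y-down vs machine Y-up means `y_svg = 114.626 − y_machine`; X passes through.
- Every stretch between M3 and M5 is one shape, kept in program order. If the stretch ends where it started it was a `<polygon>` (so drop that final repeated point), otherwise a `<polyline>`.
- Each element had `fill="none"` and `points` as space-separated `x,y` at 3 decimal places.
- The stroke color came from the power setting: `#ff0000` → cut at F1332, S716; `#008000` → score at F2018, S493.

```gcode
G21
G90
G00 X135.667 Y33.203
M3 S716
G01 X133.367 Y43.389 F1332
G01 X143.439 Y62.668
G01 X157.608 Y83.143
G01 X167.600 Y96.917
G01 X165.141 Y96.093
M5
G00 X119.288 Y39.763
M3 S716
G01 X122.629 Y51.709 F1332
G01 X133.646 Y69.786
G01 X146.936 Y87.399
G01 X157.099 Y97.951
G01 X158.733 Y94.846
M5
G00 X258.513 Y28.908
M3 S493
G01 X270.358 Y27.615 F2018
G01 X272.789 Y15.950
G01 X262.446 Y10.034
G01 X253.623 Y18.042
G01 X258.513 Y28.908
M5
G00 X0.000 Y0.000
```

Machine Y-up, SVG Y-down with viewBox height 114.626, so y_svg = 114.626 − y_machine; X carries over.

Run 1: the run's S716 means `#ff0000` (cut). The run is open, so emit a `<polyline>` with points (Y-flipped): 135.667,81.423 133.367,71.237 143.439,51.958 157.608,31.483 167.600,17.709 165.141,18.533.

Run 2: power S716 maps to stroke `#ff0000` (cut). The run is open, so emit a `<polyline>` with points (Y-flipped): 119.288,74.863 122.629,62.917 133.646,44.840 146.936,27.227 157.099,16.675 158.733,19.780.

Run 3: the run's S493 means `#008000` (score). The run returns to its start, so emit a `<polygon>` with points (Y-flipped): 258.513,85.718 270.358,87.011 272.789,98.676 262.446,104.592 253.623,96.584.

<svg xmlns="http://www.w3.org/2000/svg" width="282.568mm" height="114.626mm" viewBox="0 0 282.568 114.626">
  <polyline points="135.667,81.423 133.367,71.237 143.439,51.958 157.608,31.483 167.600,17.709 165.141,18.533" fill="none" stroke="#ff0000"/>
  <polyline points="119.288,74.863 122.629,62.917 133.646,44.840 146.936,27.227 157.099,16.675 158.733,19.780" fill="none" stroke="#ff0000"/>
  <polygon points="258.513,85.718 270.358,87.011 272.789,98.676 262.446,104.592 253.623,96.584" fill="none" stroke="#008000"/>
</svg>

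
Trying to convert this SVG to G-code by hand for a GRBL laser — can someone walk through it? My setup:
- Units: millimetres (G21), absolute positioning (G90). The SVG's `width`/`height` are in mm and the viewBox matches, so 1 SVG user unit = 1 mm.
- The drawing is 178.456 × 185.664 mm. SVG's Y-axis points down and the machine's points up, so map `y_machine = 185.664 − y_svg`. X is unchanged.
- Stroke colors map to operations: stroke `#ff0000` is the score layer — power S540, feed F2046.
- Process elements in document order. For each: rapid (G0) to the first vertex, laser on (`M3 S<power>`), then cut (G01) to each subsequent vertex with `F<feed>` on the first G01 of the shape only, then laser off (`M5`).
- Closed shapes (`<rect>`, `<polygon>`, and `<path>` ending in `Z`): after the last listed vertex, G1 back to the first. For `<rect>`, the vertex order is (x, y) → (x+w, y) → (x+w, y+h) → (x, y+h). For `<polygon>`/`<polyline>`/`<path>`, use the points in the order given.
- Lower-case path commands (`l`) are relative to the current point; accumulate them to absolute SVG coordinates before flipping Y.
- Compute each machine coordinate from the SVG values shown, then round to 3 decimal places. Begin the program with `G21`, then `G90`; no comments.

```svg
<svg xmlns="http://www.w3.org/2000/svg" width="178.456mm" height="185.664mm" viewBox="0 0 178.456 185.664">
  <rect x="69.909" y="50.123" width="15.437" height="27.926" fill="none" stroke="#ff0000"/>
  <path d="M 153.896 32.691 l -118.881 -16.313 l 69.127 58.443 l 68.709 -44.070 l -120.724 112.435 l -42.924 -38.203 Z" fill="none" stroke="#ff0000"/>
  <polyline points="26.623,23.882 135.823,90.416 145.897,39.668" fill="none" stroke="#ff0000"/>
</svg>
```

G21
G90
G0 X69.909 Y135.541
M3 S540
G01 X85.346 Y135.541 F2046
G01 X85.346 Y107.615
G01 X69.909 Y107.615
G01 X69.909 Y135.541
M5
G0 X153.896 Y152.973
M3 S540
G01 X35.015 Y169.286 F2046
G01 X104.142 Y110.843
G01 X172.851 Y154.913
G01 X52.127 Y42.478
G01 X9.203 Y80.681
G01 X153.896 Y152.973
M5
G0 X26.623 Y161.782
M3 S540
G01 X135.823 Y95.248 F2046
G01 X145.897 Y145.996
M5

viewBox `0 0 178.456 185.664` with mm width/height → 1 unit = 1 mm. Flip: y_m = 185.664 − y_svg.

**Shape 1** — `<rect>` rectangle, stroke `#ff0000` → score (S540, F2046). Machine vertices: (69.909,135.541) → (85.346,135.541) → (85.346,107.615) → (69.909,107.615) → (69.909,135.541). Closed: final G1 returns to the first vertex.

**Shape 2** — `<path>` closed polygon, stroke `#ff0000` → score (S540, F2046). Machine vertices: (153.896,152.973) → (35.015,169.286) → (104.142,110.843) → (172.851,154.913) → (52.127,42.478) → (9.203,80.681) → (153.896,152.973). Closed: final G1 returns to the first vertex.

**Shape 3** — `<polyline>` open polyline, stroke `#ff0000` → score (S540, F2046). Machine vertices: (26.623,161.782) → (135.823,95.248) → (145.897,145.996). Open path.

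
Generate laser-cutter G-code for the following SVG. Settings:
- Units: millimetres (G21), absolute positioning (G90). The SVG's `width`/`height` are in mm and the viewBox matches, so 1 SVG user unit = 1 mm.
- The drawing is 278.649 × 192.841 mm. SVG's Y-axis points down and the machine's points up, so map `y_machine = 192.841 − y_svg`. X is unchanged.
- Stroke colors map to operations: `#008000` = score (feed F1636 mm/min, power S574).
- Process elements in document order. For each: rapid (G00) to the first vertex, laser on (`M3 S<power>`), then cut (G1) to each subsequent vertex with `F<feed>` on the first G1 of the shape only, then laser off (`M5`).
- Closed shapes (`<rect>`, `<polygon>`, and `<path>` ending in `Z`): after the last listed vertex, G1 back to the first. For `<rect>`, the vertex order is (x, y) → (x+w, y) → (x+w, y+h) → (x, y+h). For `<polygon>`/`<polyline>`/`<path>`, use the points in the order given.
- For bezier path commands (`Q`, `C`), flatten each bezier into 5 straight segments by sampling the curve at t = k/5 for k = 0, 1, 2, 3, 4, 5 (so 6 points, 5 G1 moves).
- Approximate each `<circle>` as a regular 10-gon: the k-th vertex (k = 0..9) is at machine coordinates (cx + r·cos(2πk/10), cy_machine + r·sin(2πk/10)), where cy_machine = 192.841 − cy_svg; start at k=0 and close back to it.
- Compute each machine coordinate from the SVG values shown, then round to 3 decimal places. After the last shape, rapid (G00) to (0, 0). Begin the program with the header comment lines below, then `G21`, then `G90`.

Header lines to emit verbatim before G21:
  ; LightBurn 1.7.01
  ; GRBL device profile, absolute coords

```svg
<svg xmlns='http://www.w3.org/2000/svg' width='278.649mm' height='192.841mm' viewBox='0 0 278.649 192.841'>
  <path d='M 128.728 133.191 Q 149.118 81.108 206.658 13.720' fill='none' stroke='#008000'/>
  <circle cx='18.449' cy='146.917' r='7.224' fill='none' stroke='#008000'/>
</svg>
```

; LightBurn 1.7.01
; GRBL device profile, absolute coords
G21
G90
G00 X128.728 Y59.650
M3 S574
G1 X138.370 Y81.095 F1636
G1 X150.984 Y103.765
G1 X166.570 Y127.659
G1 X185.128 Y152.778
G1 X206.658 Y179.121
M5
G00 X25.673 Y45.924
M3 S574
G1 X24.293 Y50.170 F1636
G1 X20.681 Y52.794
G1 X16.217 Y52.794
G1 X12.605 Y50.170
G1 X11.225 Y45.924
G1 X12.605 Y41.678
G1 X16.217 Y39.054
G1 X20.681 Y39.054
G1 X24.293 Y41.678
G1 X25.673 Y45.924
M5
G00 X0.000 Y0.000

1 u = 1 mm; y_m = 192.841 − y.

[1] `<path>` quadratic bezier, #008000→score S574 F1636: (128.728,59.650) → (138.370,81.095) → (150.984,103.765) → (166.570,127.659) → (185.128,152.778) → (206.658,179.121)

[2] `<circle>` circle, #008000→score S574 F1636: (25.673,45.924) → (24.293,50.170) → (20.681,52.794) → (16.217,52.794) → (12.605,50.170) → (11.225,45.924) → (12.605,41.678) → (16.217,39.054) → (20.681,39.054) → (24.293,41.678) → (25.673,45.924) (closed)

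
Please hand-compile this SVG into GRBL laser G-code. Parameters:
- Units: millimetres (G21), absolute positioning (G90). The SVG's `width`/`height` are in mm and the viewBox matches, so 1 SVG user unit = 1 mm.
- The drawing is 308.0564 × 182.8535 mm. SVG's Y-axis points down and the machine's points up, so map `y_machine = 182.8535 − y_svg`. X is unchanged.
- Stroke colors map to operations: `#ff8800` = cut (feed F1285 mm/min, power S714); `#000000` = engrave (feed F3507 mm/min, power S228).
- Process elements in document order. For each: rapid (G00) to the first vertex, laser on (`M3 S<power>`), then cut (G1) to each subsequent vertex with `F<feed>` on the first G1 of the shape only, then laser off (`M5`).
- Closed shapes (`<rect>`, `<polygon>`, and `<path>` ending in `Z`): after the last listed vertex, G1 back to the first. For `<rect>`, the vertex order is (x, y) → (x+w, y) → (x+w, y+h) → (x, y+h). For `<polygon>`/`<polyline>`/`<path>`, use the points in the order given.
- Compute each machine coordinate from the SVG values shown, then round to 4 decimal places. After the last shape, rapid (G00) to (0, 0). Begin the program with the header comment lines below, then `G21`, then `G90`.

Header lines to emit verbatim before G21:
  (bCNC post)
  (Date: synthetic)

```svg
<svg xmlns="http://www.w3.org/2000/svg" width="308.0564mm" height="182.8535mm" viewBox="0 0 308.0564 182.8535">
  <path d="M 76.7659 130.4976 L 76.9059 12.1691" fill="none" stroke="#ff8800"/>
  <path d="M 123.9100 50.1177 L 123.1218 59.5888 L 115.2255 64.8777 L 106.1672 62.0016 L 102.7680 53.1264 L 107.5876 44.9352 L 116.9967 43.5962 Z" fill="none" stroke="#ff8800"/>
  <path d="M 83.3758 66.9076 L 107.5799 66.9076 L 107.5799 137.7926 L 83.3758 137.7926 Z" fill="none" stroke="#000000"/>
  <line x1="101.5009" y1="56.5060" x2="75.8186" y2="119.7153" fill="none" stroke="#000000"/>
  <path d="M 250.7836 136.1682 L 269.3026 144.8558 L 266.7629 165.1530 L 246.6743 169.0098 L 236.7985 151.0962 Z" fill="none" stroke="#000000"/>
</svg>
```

viewBox `0 0 308.0564 182.8535` with mm width/height → 1 unit = 1 mm. Flip: y_m = 182.8535 − y_svg.

**Shape 1** — `<path>` line segment, stroke `#ff8800` → cut (S714, F1285). Machine vertices: (76.7659,52.3559) → (76.9059,170.6844). Open path.

**Shape 2** — `<path>` regular polygon, stroke `#ff8800` → cut (S714, F1285). Machine vertices: (123.9100,132.7358) → (123.1218,123.2647) → (115.2255,117.9758) → (106.1672,120.8519) → (102.7680,129.7271) → (107.5876,137.9183) → (116.9967,139.2573) → (123.9100,132.7358). Closed: final G1 returns to the first vertex.

**Shape 3** — `<path>` rectangle, stroke `#000000` → engrave (S228, F3507). Machine vertices: (83.3758,115.9459) → (107.5799,115.9459) → (107.5799,45.0609) → (83.3758,45.0609) → (83.3758,115.9459). Closed: final G1 returns to the first vertex.

**Shape 4** — `<line>` line segment, stroke `#000000` → engrave (S228, F3507). Machine vertices: (101.5009,126.3475) → (75.8186,63.1382). Open path.

**Shape 5** — `<path>` regular polygon, stroke `#000000` → engrave (S228, F3507). Machine vertices: (250.7836,46.6853) → (269.3026,37.9977) → (266.7629,17.7005) → (246.6743,13.8437) → (236.7985,31.7573) → (250.7836,46.6853). Closed: final G1 returns to the first vertex.

(bCNC post)
(Date: synthetic)
G21
G90
G00 X76.7659 Y52.3559
M3 S714
G1 X76.9059 Y170.6844 F1285
M5
G00 X123.9100 Y132.7358
M3 S714
G1 X123.1218 Y123.2647 F1285
G1 X115.2255 Y117.9758
G1 X106.1672 Y120.8519
G1 X102.7680 Y129.7271
G1 X107.5876 Y137.9183
G1 X116.9967 Y139.2573
G1 X123.9100 Y132.7358
M5
G00 X83.3758 Y115.9459
M3 S228
G1 X107.5799 Y115.9459 F3507
G1 X107.5799 Y45.0609
G1 X83.3758 Y45.0609
G1 X83.3758 Y115.9459
M5
G00 X101.5009 Y126.3475
M3 S228
G1 X75.8186 Y63.1382 F3507
M5
G00 X250.7836 Y46.6853
M3 S228
G1 X269.3026 Y37.9977 F3507
G1 X266.7629 Y17.7005
G1 X246.6743 Y13.8437
G1 X236.7985 Y31.7573
G1 X250.7836 Y46.6853
M5
G00 X0.0000 Y0.0000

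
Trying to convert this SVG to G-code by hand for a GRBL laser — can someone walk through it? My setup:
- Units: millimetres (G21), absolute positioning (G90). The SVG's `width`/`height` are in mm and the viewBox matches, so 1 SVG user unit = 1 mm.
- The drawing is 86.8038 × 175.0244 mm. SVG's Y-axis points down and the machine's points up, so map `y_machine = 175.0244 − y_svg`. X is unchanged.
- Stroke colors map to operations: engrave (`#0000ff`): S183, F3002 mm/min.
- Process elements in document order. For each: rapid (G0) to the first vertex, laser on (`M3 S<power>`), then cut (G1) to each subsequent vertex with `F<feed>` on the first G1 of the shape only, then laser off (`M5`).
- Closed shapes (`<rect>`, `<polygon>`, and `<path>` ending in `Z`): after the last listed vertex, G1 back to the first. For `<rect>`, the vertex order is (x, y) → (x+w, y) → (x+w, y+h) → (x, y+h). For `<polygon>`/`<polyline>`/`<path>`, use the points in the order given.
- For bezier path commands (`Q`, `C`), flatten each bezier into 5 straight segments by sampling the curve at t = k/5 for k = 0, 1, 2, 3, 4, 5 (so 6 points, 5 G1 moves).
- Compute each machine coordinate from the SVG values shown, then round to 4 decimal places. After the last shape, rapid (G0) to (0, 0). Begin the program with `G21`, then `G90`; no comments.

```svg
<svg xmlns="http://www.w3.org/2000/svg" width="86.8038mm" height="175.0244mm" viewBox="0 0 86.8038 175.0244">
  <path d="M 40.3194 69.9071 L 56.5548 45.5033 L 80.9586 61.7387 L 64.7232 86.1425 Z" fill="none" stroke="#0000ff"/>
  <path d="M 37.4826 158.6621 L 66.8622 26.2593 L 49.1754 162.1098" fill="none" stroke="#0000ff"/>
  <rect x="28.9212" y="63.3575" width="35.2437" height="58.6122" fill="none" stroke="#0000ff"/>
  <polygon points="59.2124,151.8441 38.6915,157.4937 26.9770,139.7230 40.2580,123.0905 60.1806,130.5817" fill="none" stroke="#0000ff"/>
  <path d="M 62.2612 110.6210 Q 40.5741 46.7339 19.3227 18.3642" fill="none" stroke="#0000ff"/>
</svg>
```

G21
G90
G0 X40.3194 Y105.1173
M3 S183
G1 X56.5548 Y129.5211 F3002
G1 X80.9586 Y113.2857
G1 X64.7232 Y88.8819
G1 X40.3194 Y105.1173
M5
G0 X37.4826 Y16.3623
M3 S183
G1 X66.8622 Y148.7651 F3002
G1 X49.1754 Y12.9146
M5
G0 X28.9212 Y111.6669
M3 S183
G1 X64.1649 Y111.6669 F3002
G1 X64.1649 Y53.0547
G1 X28.9212 Y53.0547
G1 X28.9212 Y111.6669
M5
G0 X59.2124 Y23.1803
M3 S183
G1 X38.6915 Y17.5307 F3002
G1 X26.9770 Y35.3014
G1 X40.2580 Y51.9339
G1 X60.1806 Y44.4427
G1 X59.2124 Y23.1803
M5
G0 X62.2612 Y64.4034
M3 S183
G1 X53.6038 Y88.5375 F3002
G1 X44.9812 Y109.8303
G1 X36.3935 Y128.2817
G1 X27.8407 Y143.8916
G1 X19.3227 Y156.6602
M5
G0 X0.0000 Y0.0000

Since the viewBox matches the mm dimensions, user units are millimetres directly. The only transform is the Y-flip y_m = 175.0244 − y_svg.

Shape 1 is a regular polygon drawn with `<path>`. Its stroke #0000ff means engrave at S183, F3002. After flipping Y the toolpath is (40.3194,105.1173) → (56.5548,129.5211) → (80.9586,113.2857) → (64.7232,88.8819) → (40.3194,105.1173), returning to the start.

Shape 2 is a open polyline drawn with `<path>`. Its stroke #0000ff means engrave at S183, F3002. After flipping Y the toolpath is (37.4826,16.3623) → (66.8622,148.7651) → (49.1754,12.9146).

Shape 3 is a rectangle drawn with `<rect>`. Its stroke #0000ff means engrave at S183, F3002. After flipping Y the toolpath is (28.9212,111.6669) → (64.1649,111.6669) → (64.1649,53.0547) → (28.9212,53.0547) → (28.9212,111.6669), returning to the start.

Shape 4 is a regular polygon drawn with `<polygon>`. Its stroke #0000ff means engrave at S183, F3002. After flipping Y the toolpath is (59.2124,23.1803) → (38.6915,17.5307) → (26.9770,35.3014) → (40.2580,51.9339) → (60.1806,44.4427) → (59.2124,23.1803), returning to the start.

Shape 5 is a quadratic bezier drawn with `<path>`. Its stroke #0000ff means engrave at S183, F3002. After flipping Y the toolpath is (62.2612,64.4034) → (53.6038,88.5375) → (44.9812,109.8303) → (36.3935,128.2817) → (27.8407,143.8916) → (19.3227,156.6602).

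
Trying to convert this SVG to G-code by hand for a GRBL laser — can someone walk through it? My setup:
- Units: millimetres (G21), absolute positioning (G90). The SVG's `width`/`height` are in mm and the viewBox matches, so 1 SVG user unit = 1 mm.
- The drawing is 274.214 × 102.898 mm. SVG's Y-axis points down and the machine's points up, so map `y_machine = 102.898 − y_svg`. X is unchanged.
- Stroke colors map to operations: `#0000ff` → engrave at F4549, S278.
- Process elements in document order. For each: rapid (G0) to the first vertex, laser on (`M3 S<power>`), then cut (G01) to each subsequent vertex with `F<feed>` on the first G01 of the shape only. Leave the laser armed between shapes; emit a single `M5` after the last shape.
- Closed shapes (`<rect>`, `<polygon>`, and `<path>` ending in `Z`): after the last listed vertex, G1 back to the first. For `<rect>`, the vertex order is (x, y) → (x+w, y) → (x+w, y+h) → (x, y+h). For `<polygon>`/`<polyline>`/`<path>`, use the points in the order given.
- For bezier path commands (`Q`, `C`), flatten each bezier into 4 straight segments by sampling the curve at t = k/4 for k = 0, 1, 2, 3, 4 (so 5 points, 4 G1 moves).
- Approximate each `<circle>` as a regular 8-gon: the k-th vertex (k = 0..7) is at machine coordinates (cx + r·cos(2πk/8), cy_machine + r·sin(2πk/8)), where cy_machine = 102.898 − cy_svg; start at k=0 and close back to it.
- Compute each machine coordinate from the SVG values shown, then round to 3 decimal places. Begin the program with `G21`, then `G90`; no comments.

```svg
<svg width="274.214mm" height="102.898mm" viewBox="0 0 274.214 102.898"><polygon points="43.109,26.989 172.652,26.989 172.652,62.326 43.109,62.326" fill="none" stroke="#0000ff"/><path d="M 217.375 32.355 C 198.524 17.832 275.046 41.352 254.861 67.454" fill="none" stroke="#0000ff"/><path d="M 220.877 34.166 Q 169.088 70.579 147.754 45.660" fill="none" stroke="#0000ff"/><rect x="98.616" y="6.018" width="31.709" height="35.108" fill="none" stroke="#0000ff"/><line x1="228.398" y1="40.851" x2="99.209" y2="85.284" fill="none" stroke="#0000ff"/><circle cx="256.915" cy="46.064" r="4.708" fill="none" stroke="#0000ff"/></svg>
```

G21
G90
G0 X43.109 Y75.909
M3 S278
G01 X172.652 Y75.909 F4549
G01 X172.652 Y40.572
G01 X43.109 Y40.572
G01 X43.109 Y75.909
G0 X217.375 Y70.543
M3 S278
G01 X218.118 Y74.856 F4549
G01 X236.618 Y68.228
G01 X254.868 Y53.982
G01 X254.861 Y35.444
G0 X220.877 Y68.732
M3 S278
G01 X196.886 Y54.359 F4549
G01 X176.702 Y47.652
G01 X160.324 Y48.612
G01 X147.754 Y57.238
G0 X98.616 Y96.880
M3 S278
G01 X130.325 Y96.880 F4549
G01 X130.325 Y61.772
G01 X98.616 Y61.772
G01 X98.616 Y96.880
G0 X228.398 Y62.047
M3 S278
G01 X99.209 Y17.614 F4549
G0 X261.623 Y56.834
M3 S278
G01 X260.244 Y60.163 F4549
G01 X256.915 Y61.542
G01 X253.586 Y60.163
G01 X252.207 Y56.834
G01 X253.586 Y53.505
G01 X256.915 Y52.126
G01 X260.244 Y53.505
G01 X261.623 Y56.834
M5

viewBox `0 0 274.214 102.898` with mm width/height → 1 unit = 1 mm. Flip: y_m = 102.898 − y_svg.

**Shape 1** — `<polygon>` rectangle, stroke `#0000ff` → engrave (S278, F4549). Machine vertices: (43.109,75.909) → (172.652,75.909) → (172.652,40.572) → (43.109,40.572) → (43.109,75.909). Closed: final G1 returns to the first vertex.

**Shape 2** — `<path>` cubic bezier, stroke `#0000ff` → engrave (S278, F4549). Control points (SVG): P0=(217.375,32.355), P1=(198.524,17.832), P2=(275.046,41.352), P3=(254.861,67.454); sampled at t=k/4. Machine vertices: (217.375,70.543) → (218.118,74.856) → (236.618,68.228) → (254.868,53.982) → (254.861,35.444). Open path.

**Shape 3** — `<path>` quadratic bezier, stroke `#0000ff` → engrave (S278, F4549). Control points (SVG): P0=(220.877,34.166), P1=(169.088,70.579), P2=(147.754,45.660); sampled at t=k/4. Machine vertices: (220.877,68.732) → (196.886,54.359) → (176.702,47.652) → (160.324,48.612) → (147.754,57.238). Open path.

**Shape 4** — `<rect>` rectangle, stroke `#0000ff` → engrave (S278, F4549). Machine vertices: (98.616,96.880) → (130.325,96.880) → (130.325,61.772) → (98.616,61.772) → (98.616,96.880). Closed: final G1 returns to the first vertex.

**Shape 5** — `<line>` line segment, stroke `#0000ff` → engrave (S278, F4549). Machine vertices: (228.398,62.047) → (99.209,17.614). Open path.

**Shape 6** — `<circle>` circle, stroke `#0000ff` → engrave (S278, F4549). Machine vertices: (261.623,56.834) → (260.244,60.163) → (256.915,61.542) → (253.586,60.163) → (252.207,56.834) → (253.586,53.505) → (256.915,52.126) → (260.244,53.505) → (261.623,56.834). Closed: final G1 returns to the first vertex.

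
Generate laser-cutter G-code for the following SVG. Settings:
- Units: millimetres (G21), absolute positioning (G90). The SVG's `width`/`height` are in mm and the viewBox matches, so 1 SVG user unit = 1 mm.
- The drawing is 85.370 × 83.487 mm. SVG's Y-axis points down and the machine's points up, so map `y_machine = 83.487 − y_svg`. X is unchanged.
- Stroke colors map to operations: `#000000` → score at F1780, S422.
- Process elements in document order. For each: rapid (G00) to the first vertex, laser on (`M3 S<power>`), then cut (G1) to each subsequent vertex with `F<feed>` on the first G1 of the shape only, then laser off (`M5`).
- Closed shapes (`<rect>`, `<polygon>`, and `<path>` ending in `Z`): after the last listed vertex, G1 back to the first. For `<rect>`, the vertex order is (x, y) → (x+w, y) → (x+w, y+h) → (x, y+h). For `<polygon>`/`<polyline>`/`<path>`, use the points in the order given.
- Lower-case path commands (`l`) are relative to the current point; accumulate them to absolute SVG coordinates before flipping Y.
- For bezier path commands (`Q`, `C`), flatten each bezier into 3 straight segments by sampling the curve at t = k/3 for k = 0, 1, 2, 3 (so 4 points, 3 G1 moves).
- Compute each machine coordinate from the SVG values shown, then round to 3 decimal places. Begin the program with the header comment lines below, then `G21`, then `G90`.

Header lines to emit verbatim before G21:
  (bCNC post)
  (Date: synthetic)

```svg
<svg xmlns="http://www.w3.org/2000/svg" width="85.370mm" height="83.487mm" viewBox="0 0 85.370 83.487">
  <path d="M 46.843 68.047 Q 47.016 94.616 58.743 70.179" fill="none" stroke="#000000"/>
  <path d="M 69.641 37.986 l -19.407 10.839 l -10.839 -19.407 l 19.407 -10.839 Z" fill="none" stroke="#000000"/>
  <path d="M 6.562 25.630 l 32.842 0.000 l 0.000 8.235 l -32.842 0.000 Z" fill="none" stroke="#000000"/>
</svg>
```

(bCNC post)
(Date: synthetic)
G21
G90
G00 X46.843 Y15.440
M3 S422
G1 X48.242 Y3.395 F1780
G1 X52.209 Y2.684
G1 X58.743 Y13.308
M5
G00 X69.641 Y45.501
M3 S422
G1 X50.234 Y34.662 F1780
G1 X39.395 Y54.069
G1 X58.802 Y64.908
G1 X69.641 Y45.501
M5
G00 X6.562 Y57.857
M3 S422
G1 X39.404 Y57.857 F1780
G1 X39.404 Y49.622
G1 X6.562 Y49.622
G1 X6.562 Y57.857
M5

viewBox `0 0 85.370 83.487` with mm width/height → 1 unit = 1 mm. Flip: y_m = 83.487 − y_svg.

**Shape 1** — `<path>` quadratic bezier, stroke `#000000` → score (S422, F1780). Control points (SVG): P0=(46.843,68.047), P1=(47.016,94.616), P2=(58.743,70.179); sampled at t=k/3. Machine vertices: (46.843,15.440) → (48.242,3.395) → (52.209,2.684) → (58.743,13.308). Open path.

**Shape 2** — `<path>` regular polygon, stroke `#000000` → score (S422, F1780). Machine vertices: (69.641,45.501) → (50.234,34.662) → (39.395,54.069) → (58.802,64.908) → (69.641,45.501). Closed: final G1 returns to the first vertex.

**Shape 3** — `<path>` rectangle, stroke `#000000` → score (S422, F1780). Machine vertices: (6.562,57.857) → (39.404,57.857) → (39.404,49.622) → (6.562,49.622) → (6.562,57.857). Closed: final G1 returns to the first vertex.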